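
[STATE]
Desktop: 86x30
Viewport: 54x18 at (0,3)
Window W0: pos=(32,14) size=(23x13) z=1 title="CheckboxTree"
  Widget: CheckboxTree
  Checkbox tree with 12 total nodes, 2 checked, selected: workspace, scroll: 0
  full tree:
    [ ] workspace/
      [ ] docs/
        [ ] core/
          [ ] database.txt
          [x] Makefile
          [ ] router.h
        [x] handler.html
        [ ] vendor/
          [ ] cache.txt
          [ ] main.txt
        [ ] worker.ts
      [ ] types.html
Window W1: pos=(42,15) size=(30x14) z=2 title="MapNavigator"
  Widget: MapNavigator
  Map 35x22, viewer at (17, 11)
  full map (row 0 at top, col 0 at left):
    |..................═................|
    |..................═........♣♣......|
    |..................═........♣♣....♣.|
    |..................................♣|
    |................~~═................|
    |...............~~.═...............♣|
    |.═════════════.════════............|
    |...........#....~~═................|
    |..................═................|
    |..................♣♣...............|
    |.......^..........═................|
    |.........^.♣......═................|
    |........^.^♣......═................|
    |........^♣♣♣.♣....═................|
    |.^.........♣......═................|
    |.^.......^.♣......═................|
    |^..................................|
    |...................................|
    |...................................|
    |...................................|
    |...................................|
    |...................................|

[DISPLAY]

                                                      
                                                      
                                                      
                                                      
                                                      
                                                      
                                                      
                                                      
                                                      
                                                      
                                                      
                                ┏━━━━━━━━━━━━━━━━━━━━━
                                ┃ Checkbox┏━━━━━━━━━━━
                                ┠─────────┃ MapNavigat
                                ┃>[-] work┠───────────
                                ┃   [-] do┃═══════════
                                ┃     [-] ┃........#..
                                ┃       [ ┃...........


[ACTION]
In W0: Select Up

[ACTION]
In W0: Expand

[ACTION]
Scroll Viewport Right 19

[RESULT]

                                                      
                                                      
                                                      
                                                      
                                                      
                                                      
                                                      
                                                      
                                                      
                                                      
                                                      
             ┏━━━━━━━━━━━━━━━━━━━━━┓                  
             ┃ Checkbox┏━━━━━━━━━━━━━━━━━━━━━━━━━━━━┓ 
             ┠─────────┃ MapNavigator               ┃ 
             ┃>[-] work┠────────────────────────────┨ 
             ┃   [-] do┃═══════════.════════........┃ 
             ┃     [-] ┃........#....~~═............┃ 
             ┃       [ ┃...............═............┃ 


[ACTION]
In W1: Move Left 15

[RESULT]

                                                      
                                                      
                                                      
                                                      
                                                      
                                                      
                                                      
                                                      
                                                      
                                                      
                                                      
             ┏━━━━━━━━━━━━━━━━━━━━━┓                  
             ┃ Checkbox┏━━━━━━━━━━━━━━━━━━━━━━━━━━━━┓ 
             ┠─────────┃ MapNavigator               ┃ 
             ┃>[-] work┠────────────────────────────┨ 
             ┃   [-] do┃            .═════════════.═┃ 
             ┃     [-] ┃            ...........#....┃ 
             ┃       [ ┃            ................┃ 


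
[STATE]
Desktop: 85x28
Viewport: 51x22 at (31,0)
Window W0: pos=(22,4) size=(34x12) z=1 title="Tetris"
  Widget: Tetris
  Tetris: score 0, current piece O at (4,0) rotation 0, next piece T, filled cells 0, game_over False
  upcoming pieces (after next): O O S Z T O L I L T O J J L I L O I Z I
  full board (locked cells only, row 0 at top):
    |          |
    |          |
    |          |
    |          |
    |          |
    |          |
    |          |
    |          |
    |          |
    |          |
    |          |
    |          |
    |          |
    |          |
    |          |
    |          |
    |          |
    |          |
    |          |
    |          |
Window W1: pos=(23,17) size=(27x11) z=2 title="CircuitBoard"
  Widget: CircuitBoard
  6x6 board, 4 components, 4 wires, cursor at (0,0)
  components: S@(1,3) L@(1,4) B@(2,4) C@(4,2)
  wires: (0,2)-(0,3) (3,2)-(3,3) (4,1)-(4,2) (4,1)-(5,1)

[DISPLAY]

                                                   
                                                   
                                                   
                                                   
━━━━━━━━━━━━━━━━━━━━━━━━┓                          
                        ┃                          
────────────────────────┨                          
  │Next:                ┃                          
  │ ▒                   ┃                          
  │▒▒▒                  ┃                          
  │                     ┃                          
  │                     ┃                          
  │                     ┃                          
  │Score:               ┃                          
  │0                    ┃                          
━━━━━━━━━━━━━━━━━━━━━━━━┛                          
                                                   
━━━━━━━━━━━━━━━━━━┓                                
tBoard            ┃                                
──────────────────┨                                
2 3 4 5           ┃                                
     · ─ ·        ┃                                


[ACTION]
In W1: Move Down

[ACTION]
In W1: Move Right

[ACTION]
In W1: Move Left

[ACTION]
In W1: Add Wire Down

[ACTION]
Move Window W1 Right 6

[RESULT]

                                                   
                                                   
                                                   
                                                   
━━━━━━━━━━━━━━━━━━━━━━━━┓                          
                        ┃                          
────────────────────────┨                          
  │Next:                ┃                          
  │ ▒                   ┃                          
  │▒▒▒                  ┃                          
  │                     ┃                          
  │                     ┃                          
  │                     ┃                          
  │Score:               ┃                          
  │0                    ┃                          
━━━━━━━━━━━━━━━━━━━━━━━━┛                          
                                                   
━━━━━━━━━━━━━━━━━━━━━━━━┓                          
CircuitBoard            ┃                          
────────────────────────┨                          
  0 1 2 3 4 5           ┃                          
           · ─ ·        ┃                          


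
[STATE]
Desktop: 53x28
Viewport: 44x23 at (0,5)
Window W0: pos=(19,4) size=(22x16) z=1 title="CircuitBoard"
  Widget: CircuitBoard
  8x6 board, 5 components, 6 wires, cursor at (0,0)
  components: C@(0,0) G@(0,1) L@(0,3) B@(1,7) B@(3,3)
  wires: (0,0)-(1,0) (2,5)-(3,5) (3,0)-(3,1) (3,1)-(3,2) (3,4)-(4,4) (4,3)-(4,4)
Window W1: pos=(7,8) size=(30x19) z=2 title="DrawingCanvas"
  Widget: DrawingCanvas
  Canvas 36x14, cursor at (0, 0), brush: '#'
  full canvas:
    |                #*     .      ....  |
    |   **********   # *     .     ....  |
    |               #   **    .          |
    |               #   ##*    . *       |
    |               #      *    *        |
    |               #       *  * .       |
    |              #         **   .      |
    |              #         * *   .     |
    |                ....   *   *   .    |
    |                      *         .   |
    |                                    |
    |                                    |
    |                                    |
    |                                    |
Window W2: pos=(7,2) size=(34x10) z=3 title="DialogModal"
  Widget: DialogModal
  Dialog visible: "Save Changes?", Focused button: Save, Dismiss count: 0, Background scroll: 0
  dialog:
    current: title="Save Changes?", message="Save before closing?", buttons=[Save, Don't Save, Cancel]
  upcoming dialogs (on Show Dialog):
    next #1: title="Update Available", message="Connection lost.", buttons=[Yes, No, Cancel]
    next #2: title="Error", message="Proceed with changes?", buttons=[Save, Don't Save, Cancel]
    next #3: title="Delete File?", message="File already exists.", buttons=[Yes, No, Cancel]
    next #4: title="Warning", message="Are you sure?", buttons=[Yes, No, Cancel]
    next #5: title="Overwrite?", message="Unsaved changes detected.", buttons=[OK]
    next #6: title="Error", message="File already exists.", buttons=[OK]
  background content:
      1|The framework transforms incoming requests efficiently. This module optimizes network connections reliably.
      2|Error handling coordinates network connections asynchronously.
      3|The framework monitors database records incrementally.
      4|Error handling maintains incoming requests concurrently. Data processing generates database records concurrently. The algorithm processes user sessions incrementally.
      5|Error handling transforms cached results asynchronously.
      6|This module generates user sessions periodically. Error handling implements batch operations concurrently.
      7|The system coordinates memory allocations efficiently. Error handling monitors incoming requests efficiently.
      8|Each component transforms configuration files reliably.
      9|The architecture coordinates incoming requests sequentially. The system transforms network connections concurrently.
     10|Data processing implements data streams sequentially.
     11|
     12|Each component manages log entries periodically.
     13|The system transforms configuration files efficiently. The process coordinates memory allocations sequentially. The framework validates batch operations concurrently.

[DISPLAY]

       ┃Th┌──────────────────────────┐in┃   
       ┃Er│      Save Changes?       │wo┃   
       ┃Th│   Save before closing?   │e ┃   
       ┃Er│[Save]  Don't Save   Cance│in┃   
       ┃Er└──────────────────────────┘ed┃   
       ┃This module generates user sessi┃   
       ┗━━━━━━━━━━━━━━━━━━━━━━━━━━━━━━━━┛   
       ┃   **********   # *     .   ┃   ┃   
       ┃               #   **    .  ┃   ┃   
       ┃               #   ##*    . ┃   ┃   
       ┃               #      *    *┃   ┃   
       ┃               #       *  * ┃ ─ ┃   
       ┃              #         **  ┃   ┃   
       ┃              #         * * ┃   ┃   
       ┃                ....   *   *┃━━━┛   
       ┃                      *     ┃       
       ┃                            ┃       
       ┃                            ┃       
       ┃                            ┃       
       ┃                            ┃       
       ┃                            ┃       
       ┗━━━━━━━━━━━━━━━━━━━━━━━━━━━━┛       
                                            


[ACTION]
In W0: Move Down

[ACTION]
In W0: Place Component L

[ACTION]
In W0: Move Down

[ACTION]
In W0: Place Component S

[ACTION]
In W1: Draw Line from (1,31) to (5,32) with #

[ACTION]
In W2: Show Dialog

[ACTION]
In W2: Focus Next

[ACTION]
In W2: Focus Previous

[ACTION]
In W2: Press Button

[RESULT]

       ┃The framework transforms incomin┃   
       ┃Error handling coordinates netwo┃   
       ┃The framework monitors database ┃   
       ┃Error handling maintains incomin┃   
       ┃Error handling transforms cached┃   
       ┃This module generates user sessi┃   
       ┗━━━━━━━━━━━━━━━━━━━━━━━━━━━━━━━━┛   
       ┃   **********   # *     .   ┃   ┃   
       ┃               #   **    .  ┃   ┃   
       ┃               #   ##*    . ┃   ┃   
       ┃               #      *    *┃   ┃   
       ┃               #       *  * ┃ ─ ┃   
       ┃              #         **  ┃   ┃   
       ┃              #         * * ┃   ┃   
       ┃                ....   *   *┃━━━┛   
       ┃                      *     ┃       
       ┃                            ┃       
       ┃                            ┃       
       ┃                            ┃       
       ┃                            ┃       
       ┃                            ┃       
       ┗━━━━━━━━━━━━━━━━━━━━━━━━━━━━┛       
                                            


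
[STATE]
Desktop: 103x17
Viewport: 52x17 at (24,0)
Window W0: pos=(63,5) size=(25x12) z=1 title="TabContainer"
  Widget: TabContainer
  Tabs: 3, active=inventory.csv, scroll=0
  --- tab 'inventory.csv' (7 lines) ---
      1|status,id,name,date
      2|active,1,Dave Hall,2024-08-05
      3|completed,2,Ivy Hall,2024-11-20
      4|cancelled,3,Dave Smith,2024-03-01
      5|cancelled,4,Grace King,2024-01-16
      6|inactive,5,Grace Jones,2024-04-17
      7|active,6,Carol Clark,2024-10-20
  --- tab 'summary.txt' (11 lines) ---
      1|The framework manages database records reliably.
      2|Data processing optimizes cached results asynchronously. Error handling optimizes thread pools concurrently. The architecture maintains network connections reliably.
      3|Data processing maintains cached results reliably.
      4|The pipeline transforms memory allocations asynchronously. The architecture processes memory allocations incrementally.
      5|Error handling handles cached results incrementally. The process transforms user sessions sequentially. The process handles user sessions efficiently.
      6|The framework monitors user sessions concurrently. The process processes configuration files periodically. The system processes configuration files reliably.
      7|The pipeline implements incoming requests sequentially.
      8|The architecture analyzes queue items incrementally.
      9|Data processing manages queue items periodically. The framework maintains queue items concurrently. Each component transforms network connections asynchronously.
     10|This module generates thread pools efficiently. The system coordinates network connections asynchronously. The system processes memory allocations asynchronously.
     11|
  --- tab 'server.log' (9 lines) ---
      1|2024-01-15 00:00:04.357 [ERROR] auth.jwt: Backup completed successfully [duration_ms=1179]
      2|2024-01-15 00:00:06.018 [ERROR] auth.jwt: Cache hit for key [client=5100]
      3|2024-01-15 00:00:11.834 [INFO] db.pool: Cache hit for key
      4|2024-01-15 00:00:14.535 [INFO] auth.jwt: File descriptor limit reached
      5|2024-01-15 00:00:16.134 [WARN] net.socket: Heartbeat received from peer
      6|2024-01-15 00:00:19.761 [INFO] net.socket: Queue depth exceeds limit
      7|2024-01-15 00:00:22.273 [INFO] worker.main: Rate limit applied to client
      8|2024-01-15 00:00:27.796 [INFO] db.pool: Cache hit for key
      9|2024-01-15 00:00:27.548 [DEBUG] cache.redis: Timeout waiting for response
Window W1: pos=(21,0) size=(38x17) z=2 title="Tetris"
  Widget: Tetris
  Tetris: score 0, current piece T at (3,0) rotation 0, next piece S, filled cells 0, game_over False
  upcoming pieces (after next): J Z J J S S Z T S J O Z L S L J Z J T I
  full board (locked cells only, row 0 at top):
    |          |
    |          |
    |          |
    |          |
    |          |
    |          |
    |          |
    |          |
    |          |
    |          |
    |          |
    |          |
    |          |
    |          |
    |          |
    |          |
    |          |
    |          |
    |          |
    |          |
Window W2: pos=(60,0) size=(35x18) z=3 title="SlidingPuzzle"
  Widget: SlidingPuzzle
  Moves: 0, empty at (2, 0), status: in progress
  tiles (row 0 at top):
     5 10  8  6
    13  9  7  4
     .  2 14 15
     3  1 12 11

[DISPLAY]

━━━━━━━━━━━━━━━━━━━━━━━━━━━━━━━━━━┓ ┏━━━━━━━━━━━━━━━
etris                             ┃ ┃ SlidingPuzzle 
──────────────────────────────────┨ ┠───────────────
        │Next:                    ┃ ┃┌────┬────┬────
        │ ░░                      ┃ ┃│  5 │ 10 │  8 
        │░░                       ┃ ┃├────┼────┼────
        │                         ┃ ┃│ 13 │  9 │  7 
        │                         ┃ ┃├────┼────┼────
        │                         ┃ ┃│    │  2 │ 14 
        │Score:                   ┃ ┃├────┼────┼────
        │0                        ┃ ┃│  3 │  1 │ 12 
        │                         ┃ ┃└────┴────┴────
        │                         ┃ ┃Moves: 0       
        │                         ┃ ┃               
        │                         ┃ ┃               
        │                         ┃ ┃               
━━━━━━━━━━━━━━━━━━━━━━━━━━━━━━━━━━┛ ┃               


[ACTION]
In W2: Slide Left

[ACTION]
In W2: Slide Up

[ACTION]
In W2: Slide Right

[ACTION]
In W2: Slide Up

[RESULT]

━━━━━━━━━━━━━━━━━━━━━━━━━━━━━━━━━━┓ ┏━━━━━━━━━━━━━━━
etris                             ┃ ┃ SlidingPuzzle 
──────────────────────────────────┨ ┠───────────────
        │Next:                    ┃ ┃┌────┬────┬────
        │ ░░                      ┃ ┃│  5 │ 10 │  8 
        │░░                       ┃ ┃├────┼────┼────
        │                         ┃ ┃│ 13 │  9 │  7 
        │                         ┃ ┃├────┼────┼────
        │                         ┃ ┃│  2 │  1 │ 14 
        │Score:                   ┃ ┃├────┼────┼────
        │0                        ┃ ┃│    │  3 │ 12 
        │                         ┃ ┃└────┴────┴────
        │                         ┃ ┃Moves: 3       
        │                         ┃ ┃               
        │                         ┃ ┃               
        │                         ┃ ┃               
━━━━━━━━━━━━━━━━━━━━━━━━━━━━━━━━━━┛ ┃               


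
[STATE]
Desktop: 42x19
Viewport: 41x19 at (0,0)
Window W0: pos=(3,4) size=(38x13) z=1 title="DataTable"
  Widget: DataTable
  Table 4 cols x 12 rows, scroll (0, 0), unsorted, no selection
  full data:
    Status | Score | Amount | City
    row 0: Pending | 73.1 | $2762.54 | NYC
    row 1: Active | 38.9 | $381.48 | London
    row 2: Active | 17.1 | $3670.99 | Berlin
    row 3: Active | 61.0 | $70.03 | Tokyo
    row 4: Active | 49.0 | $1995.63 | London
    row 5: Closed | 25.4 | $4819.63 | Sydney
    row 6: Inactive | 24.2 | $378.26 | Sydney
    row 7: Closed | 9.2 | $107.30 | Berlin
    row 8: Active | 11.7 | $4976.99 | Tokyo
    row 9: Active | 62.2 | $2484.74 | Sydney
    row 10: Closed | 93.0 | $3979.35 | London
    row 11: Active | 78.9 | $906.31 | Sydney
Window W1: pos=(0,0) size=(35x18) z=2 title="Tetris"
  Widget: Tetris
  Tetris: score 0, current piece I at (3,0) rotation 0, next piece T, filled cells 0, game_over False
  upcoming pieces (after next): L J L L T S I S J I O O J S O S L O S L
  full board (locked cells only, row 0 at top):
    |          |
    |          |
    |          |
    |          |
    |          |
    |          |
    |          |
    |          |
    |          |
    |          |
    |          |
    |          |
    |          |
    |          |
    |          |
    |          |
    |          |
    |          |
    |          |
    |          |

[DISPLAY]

┏━━━━━━━━━━━━━━━━━━━━━━━━━━━━━━━━━┓      
┃ Tetris                          ┃      
┠─────────────────────────────────┨      
┃          │Next:                 ┃      
┃          │ ▒                    ┃━━━━━┓
┃          │▒▒▒                   ┃     ┃
┃          │                      ┃─────┨
┃          │                      ┃     ┃
┃          │                      ┃     ┃
┃          │Score:                ┃     ┃
┃          │0                     ┃     ┃
┃          │                      ┃     ┃
┃          │                      ┃     ┃
┃          │                      ┃     ┃
┃          │                      ┃     ┃
┃          │                      ┃     ┃
┃          │                      ┃━━━━━┛
┗━━━━━━━━━━━━━━━━━━━━━━━━━━━━━━━━━┛      
                                         


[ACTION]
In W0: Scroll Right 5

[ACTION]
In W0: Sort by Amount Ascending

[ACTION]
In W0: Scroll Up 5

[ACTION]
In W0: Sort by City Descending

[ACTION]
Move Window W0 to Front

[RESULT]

┏━━━━━━━━━━━━━━━━━━━━━━━━━━━━━━━━━┓      
┃ Tetris                          ┃      
┠─────────────────────────────────┨      
┃          │Next:                 ┃      
┃  ┏━━━━━━━━━━━━━━━━━━━━━━━━━━━━━━━━━━━━┓
┃  ┃ DataTable                          ┃
┃  ┠────────────────────────────────────┨
┃  ┃Status  │Score│Amount  │City ▼      ┃
┃  ┃────────┼─────┼────────┼──────      ┃
┃  ┃Active  │61.0 │$70.03  │Tokyo       ┃
┃  ┃Active  │11.7 │$4976.99│Tokyo       ┃
┃  ┃Inactive│24.2 │$378.26 │Sydney      ┃
┃  ┃Active  │78.9 │$906.31 │Sydney      ┃
┃  ┃Active  │62.2 │$2484.74│Sydney      ┃
┃  ┃Closed  │25.4 │$4819.63│Sydney      ┃
┃  ┃Pending │73.1 │$2762.54│NYC         ┃
┃  ┗━━━━━━━━━━━━━━━━━━━━━━━━━━━━━━━━━━━━┛
┗━━━━━━━━━━━━━━━━━━━━━━━━━━━━━━━━━┛      
                                         


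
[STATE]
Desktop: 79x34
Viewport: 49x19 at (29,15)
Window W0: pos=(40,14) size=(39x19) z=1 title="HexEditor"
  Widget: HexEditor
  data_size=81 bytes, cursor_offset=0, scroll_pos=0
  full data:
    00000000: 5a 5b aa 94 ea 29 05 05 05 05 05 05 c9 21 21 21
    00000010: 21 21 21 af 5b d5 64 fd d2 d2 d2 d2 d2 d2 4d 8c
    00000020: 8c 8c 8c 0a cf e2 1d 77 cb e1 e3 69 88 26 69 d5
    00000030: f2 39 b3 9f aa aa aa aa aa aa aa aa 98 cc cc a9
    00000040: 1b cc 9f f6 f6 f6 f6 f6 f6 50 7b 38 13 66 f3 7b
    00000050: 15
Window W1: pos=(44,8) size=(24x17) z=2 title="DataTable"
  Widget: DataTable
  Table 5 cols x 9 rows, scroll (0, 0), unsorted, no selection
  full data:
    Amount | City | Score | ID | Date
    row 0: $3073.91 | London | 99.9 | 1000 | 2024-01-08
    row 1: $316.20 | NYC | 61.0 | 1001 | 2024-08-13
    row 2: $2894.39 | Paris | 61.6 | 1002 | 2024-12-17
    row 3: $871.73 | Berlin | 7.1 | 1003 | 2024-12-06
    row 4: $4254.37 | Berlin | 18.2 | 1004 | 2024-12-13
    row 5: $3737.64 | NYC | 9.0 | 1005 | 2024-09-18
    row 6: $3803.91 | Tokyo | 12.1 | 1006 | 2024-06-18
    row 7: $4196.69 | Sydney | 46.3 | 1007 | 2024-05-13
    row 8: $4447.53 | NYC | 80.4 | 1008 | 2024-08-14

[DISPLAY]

           ┃ He┃$2894.39│Paris │61.6 │┃          
           ┠───┃$871.73 │Berlin│7.1  │┃──────────
           ┃000┃$4254.37│Berlin│18.2 │┃ 05 05  05
           ┃000┃$3737.64│NYC   │9.0  │┃ 64 fd  d2
           ┃000┃$3803.91│Tokyo │12.1 │┃ 1d 77  cb
           ┃000┃$4196.69│Sydney│46.3 │┃ aa aa  aa
           ┃000┃$4447.53│NYC   │80.4 │┃ f6 f6  f6
           ┃000┃                      ┃          
           ┃   ┃                      ┃          
           ┃   ┗━━━━━━━━━━━━━━━━━━━━━━┛          
           ┃                                     
           ┃                                     
           ┃                                     
           ┃                                     
           ┃                                     
           ┃                                     
           ┃                                     
           ┗━━━━━━━━━━━━━━━━━━━━━━━━━━━━━━━━━━━━━
                                                 


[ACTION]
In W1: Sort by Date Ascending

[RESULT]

           ┃ He┃$3803.91│Tokyo │12.1 │┃          
           ┠───┃$316.20 │NYC   │61.0 │┃──────────
           ┃000┃$4447.53│NYC   │80.4 │┃ 05 05  05
           ┃000┃$3737.64│NYC   │9.0  │┃ 64 fd  d2
           ┃000┃$871.73 │Berlin│7.1  │┃ 1d 77  cb
           ┃000┃$4254.37│Berlin│18.2 │┃ aa aa  aa
           ┃000┃$2894.39│Paris │61.6 │┃ f6 f6  f6
           ┃000┃                      ┃          
           ┃   ┃                      ┃          
           ┃   ┗━━━━━━━━━━━━━━━━━━━━━━┛          
           ┃                                     
           ┃                                     
           ┃                                     
           ┃                                     
           ┃                                     
           ┃                                     
           ┃                                     
           ┗━━━━━━━━━━━━━━━━━━━━━━━━━━━━━━━━━━━━━
                                                 


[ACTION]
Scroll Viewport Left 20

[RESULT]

                               ┃ He┃$3803.91│Toky
                               ┠───┃$316.20 │NYC 
                               ┃000┃$4447.53│NYC 
                               ┃000┃$3737.64│NYC 
                               ┃000┃$871.73 │Berl
                               ┃000┃$4254.37│Berl
                               ┃000┃$2894.39│Pari
                               ┃000┃             
                               ┃   ┃             
                               ┃   ┗━━━━━━━━━━━━━
                               ┃                 
                               ┃                 
                               ┃                 
                               ┃                 
                               ┃                 
                               ┃                 
                               ┃                 
                               ┗━━━━━━━━━━━━━━━━━
                                                 


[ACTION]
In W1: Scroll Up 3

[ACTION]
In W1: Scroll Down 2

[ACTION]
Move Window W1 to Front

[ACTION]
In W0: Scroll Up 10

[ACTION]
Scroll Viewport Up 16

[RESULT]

                                                 
                                                 
                                                 
                                                 
                                                 
                                                 
                                                 
                                                 
                                   ┏━━━━━━━━━━━━━
                                   ┃ DataTable   
                                   ┠─────────────
                                   ┃Amount  │City
                                   ┃────────┼────
                                   ┃$3073.91│Lond
                               ┏━━━┃$4196.69│Sydn
                               ┃ He┃$3803.91│Toky
                               ┠───┃$316.20 │NYC 
                               ┃000┃$4447.53│NYC 
                               ┃000┃$3737.64│NYC 


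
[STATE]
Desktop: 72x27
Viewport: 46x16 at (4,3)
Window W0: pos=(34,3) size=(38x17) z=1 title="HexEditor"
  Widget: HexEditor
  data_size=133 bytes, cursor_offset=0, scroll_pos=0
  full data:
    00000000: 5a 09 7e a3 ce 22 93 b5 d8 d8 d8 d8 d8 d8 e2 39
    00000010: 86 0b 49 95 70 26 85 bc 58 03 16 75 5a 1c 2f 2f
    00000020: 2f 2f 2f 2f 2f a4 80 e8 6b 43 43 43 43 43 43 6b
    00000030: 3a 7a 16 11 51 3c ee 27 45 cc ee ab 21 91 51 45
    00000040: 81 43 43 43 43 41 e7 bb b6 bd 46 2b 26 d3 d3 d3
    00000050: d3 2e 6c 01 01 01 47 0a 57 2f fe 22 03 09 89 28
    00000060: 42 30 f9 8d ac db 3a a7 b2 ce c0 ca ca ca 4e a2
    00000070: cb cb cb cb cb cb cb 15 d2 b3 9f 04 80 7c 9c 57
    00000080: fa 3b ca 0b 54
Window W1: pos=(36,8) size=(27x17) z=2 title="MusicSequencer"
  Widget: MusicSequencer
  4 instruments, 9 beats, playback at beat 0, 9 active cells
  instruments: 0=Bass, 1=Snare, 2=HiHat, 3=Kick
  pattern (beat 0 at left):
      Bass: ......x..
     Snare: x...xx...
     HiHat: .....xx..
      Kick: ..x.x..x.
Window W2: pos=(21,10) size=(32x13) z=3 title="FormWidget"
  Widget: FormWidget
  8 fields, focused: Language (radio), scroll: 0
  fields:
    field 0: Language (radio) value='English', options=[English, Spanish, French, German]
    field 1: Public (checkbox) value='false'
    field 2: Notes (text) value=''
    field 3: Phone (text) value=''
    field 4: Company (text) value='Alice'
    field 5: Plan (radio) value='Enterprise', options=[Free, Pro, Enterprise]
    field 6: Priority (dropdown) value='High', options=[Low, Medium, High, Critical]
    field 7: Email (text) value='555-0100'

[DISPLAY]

                              ┏━━━━━━━━━━━━━━━
                              ┃ HexEditor     
                              ┠───────────────
                              ┃00000000  5A 09
                              ┃00000010  86 0b
                              ┃0┏━━━━━━━━━━━━━
                              ┃0┃ MusicSequenc
                 ┏━━━━━━━━━━━━━━━━━━━━━━━━━━━━
                 ┃ FormWidget                 
                 ┠────────────────────────────
                 ┃> Language:   (●) English  (
                 ┃  Public:     [ ]           
                 ┃  Notes:      [             
                 ┃  Phone:      [             
                 ┃  Company:    [Alice        
                 ┃  Plan:       ( ) Free  ( ) 


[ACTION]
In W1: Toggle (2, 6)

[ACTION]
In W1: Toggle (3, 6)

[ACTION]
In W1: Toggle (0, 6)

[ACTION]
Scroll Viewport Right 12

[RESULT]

                  ┏━━━━━━━━━━━━━━━━━━━━━━━━━━━
                  ┃ HexEditor                 
                  ┠───────────────────────────
                  ┃00000000  5A 09 7e a3 ce 22
                  ┃00000010  86 0b 49 95 70 26
                  ┃0┏━━━━━━━━━━━━━━━━━━━━━━━━━
                  ┃0┃ MusicSequencer          
     ┏━━━━━━━━━━━━━━━━━━━━━━━━━━━━━━┓─────────
     ┃ FormWidget                   ┃         
     ┠──────────────────────────────┨         
     ┃> Language:   (●) English  ( )┃         
     ┃  Public:     [ ]             ┃         
     ┃  Notes:      [              ]┃         
     ┃  Phone:      [              ]┃         
     ┃  Company:    [Alice         ]┃         
     ┃  Plan:       ( ) Free  ( ) Pr┃         


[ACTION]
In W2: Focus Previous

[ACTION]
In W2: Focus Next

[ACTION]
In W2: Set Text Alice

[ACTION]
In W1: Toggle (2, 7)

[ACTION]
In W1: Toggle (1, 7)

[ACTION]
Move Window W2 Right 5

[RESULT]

                  ┏━━━━━━━━━━━━━━━━━━━━━━━━━━━
                  ┃ HexEditor                 
                  ┠───────────────────────────
                  ┃00000000  5A 09 7e a3 ce 22
                  ┃00000010  86 0b 49 95 70 26
                  ┃0┏━━━━━━━━━━━━━━━━━━━━━━━━━
                  ┃0┃ MusicSequencer          
          ┏━━━━━━━━━━━━━━━━━━━━━━━━━━━━━━┓────
          ┃ FormWidget                   ┃    
          ┠──────────────────────────────┨    
          ┃> Language:   (●) English  ( )┃    
          ┃  Public:     [ ]             ┃    
          ┃  Notes:      [              ]┃    
          ┃  Phone:      [              ]┃    
          ┃  Company:    [Alice         ]┃    
          ┃  Plan:       ( ) Free  ( ) Pr┃    


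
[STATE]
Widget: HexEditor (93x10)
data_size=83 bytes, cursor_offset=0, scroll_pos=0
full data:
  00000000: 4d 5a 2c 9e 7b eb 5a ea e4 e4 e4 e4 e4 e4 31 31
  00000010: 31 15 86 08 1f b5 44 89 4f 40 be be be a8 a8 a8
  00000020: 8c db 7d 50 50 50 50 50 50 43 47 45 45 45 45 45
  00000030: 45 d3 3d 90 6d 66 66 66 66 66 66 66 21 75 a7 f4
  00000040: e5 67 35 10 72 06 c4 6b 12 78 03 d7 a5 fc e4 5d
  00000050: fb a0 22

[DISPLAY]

00000000  4D 5a 2c 9e 7b eb 5a ea  e4 e4 e4 e4 e4 e4 31 31  |MZ,.{.Z.......11|               
00000010  31 15 86 08 1f b5 44 89  4f 40 be be be a8 a8 a8  |1.....D.O@......|               
00000020  8c db 7d 50 50 50 50 50  50 43 47 45 45 45 45 45  |..}PPPPPPCGEEEEE|               
00000030  45 d3 3d 90 6d 66 66 66  66 66 66 66 21 75 a7 f4  |E.=.mfffffff!u..|               
00000040  e5 67 35 10 72 06 c4 6b  12 78 03 d7 a5 fc e4 5d  |.g5.r..k.x.....]|               
00000050  fb a0 22                                          |.."             |               
                                                                                             
                                                                                             
                                                                                             
                                                                                             


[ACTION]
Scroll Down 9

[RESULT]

00000050  fb a0 22                                          |.."             |               
                                                                                             
                                                                                             
                                                                                             
                                                                                             
                                                                                             
                                                                                             
                                                                                             
                                                                                             
                                                                                             


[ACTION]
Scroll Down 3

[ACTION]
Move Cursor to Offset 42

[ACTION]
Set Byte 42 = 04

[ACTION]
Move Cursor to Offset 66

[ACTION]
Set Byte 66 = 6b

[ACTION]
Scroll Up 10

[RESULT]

00000000  4d 5a 2c 9e 7b eb 5a ea  e4 e4 e4 e4 e4 e4 31 31  |MZ,.{.Z.......11|               
00000010  31 15 86 08 1f b5 44 89  4f 40 be be be a8 a8 a8  |1.....D.O@......|               
00000020  8c db 7d 50 50 50 50 50  50 43 04 45 45 45 45 45  |..}PPPPPPC.EEEEE|               
00000030  45 d3 3d 90 6d 66 66 66  66 66 66 66 21 75 a7 f4  |E.=.mfffffff!u..|               
00000040  e5 67 6B 10 72 06 c4 6b  12 78 03 d7 a5 fc e4 5d  |.gk.r..k.x.....]|               
00000050  fb a0 22                                          |.."             |               
                                                                                             
                                                                                             
                                                                                             
                                                                                             


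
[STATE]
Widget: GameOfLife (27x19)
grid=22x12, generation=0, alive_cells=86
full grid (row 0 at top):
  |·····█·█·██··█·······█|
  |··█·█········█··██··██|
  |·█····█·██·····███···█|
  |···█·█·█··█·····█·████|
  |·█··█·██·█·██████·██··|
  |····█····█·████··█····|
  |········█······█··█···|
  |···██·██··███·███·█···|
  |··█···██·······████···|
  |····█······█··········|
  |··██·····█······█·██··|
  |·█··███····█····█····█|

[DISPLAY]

Gen: 0                     
·····█·█·██··█·······█     
··█·█········█··██··██     
·█····█·██·····███···█     
···█·█·█··█·····█·████     
·█··█·██·█·██████·██··     
····█····█·████··█····     
········█······█··█···     
···██·██··███·███·█···     
··█···██·······████···     
····█······█··········     
··██·····█······█·██··     
·█··███····█····█····█     
                           
                           
                           
                           
                           
                           


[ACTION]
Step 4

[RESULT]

Gen: 4                     
··············██····█·     
········██··███·█··█··     
··██····█······█····█·     
··██·········█········     
········█·············     
·················██···     
·········█·█····█··█··     
··█·█·····██·██████···     
·█··█·····██····██·█··     
············█·██··█···     
·█·█··············█···     
··█···················     
                           
                           
                           
                           
                           
                           


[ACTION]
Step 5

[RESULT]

Gen: 9                     
··············██······     
········██····██······     
··██····██············     
··██··················     
······················     
······················     
···········███········     
······················     
············██········     
··█·█·············██··     
··██··················     
··██··················     
                           
                           
                           
                           
                           
                           


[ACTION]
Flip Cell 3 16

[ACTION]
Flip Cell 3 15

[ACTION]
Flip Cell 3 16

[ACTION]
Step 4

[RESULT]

Gen: 13                    
··············██······     
········██···█··█·····     
··██····██····██······     
··██··················     
······················     
······················     
······················     
······················     
······················     
······················     
······················     
······················     
                           
                           
                           
                           
                           
                           
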